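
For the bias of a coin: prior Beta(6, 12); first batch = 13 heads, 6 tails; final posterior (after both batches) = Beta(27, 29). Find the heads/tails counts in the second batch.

8 heads and 11 tails

Sequential conjugate updates are equivalent to a single update on the pooled data, so total successes = posterior α − prior α and total failures = posterior β − prior β.
Total across both batches: 27−6=21 heads, 29−12=17 tails.
Subtract the first batch: 21−13=8 heads and 17−6=11 tails.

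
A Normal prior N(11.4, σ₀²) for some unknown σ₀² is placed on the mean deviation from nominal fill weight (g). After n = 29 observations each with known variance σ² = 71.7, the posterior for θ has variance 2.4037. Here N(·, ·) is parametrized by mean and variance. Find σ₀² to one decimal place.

For the Normal–Normal model with known σ², precisions add: τ_n = τ₀ + n/σ².
So 1/σ₀² = 1/2.4037 − 29/71.7 = 0.416025 − 0.404463 = 0.011562.
Hence σ₀² = 1/0.011562 ≈ 86.5.

σ₀² = 86.5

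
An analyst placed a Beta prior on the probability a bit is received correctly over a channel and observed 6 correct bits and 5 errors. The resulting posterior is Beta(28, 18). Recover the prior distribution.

Under Beta–binomial conjugacy the posterior parameters are (α+s, β+f).
Subtract the data counts: 28−6=22, 18−5=13.

Beta(22, 13)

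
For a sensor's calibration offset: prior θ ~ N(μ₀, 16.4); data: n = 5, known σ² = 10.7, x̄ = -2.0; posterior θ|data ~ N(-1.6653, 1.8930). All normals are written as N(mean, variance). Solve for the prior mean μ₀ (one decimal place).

μ₀ = 0.9

The posterior mean is a precision-weighted average: μ_n = (τ₀μ₀ + τ_data·x̄)/(τ₀+τ_data), with τ₀=1/σ₀² and τ_data=n/σ².
Here τ₀ = 1/16.4 = 0.060976 and τ_data = 5/10.7 = 0.467290, so τ_n = 0.528266.
Rearranging for μ₀: μ₀ = (μ_n·τ_n − τ_data·x̄)/τ₀ = (-1.6653·0.528266 − 0.467290·-2.0) / 0.060976 = 0.054859/0.060976 ≈ 0.9.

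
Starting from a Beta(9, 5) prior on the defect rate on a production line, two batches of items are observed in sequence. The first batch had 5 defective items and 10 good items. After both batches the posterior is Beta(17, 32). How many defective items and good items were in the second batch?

Because Beta–binomial updating is additive in the counts, the combined data contributed (α_post−α_prior, β_post−β_prior) successes and failures.
Total across both batches: 17−9=8 defective items, 32−5=27 good items.
Subtract the first batch: 8−5=3 defective items and 27−10=17 good items.

3 defective items and 17 good items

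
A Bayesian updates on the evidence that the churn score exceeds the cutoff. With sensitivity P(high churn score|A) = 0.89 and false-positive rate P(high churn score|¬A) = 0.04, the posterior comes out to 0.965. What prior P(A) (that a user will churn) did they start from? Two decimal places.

P(A) = 0.55

In odds form, posterior odds = prior odds × likelihood ratio, so prior odds = posterior odds ÷ LR.
Posterior odds = 0.965/(1−0.965) = 27.5714. LR = 0.89/0.04 = 22.2500.
Prior odds = 27.5714/22.2500 = 1.2392, so P(A) = 1.2392/(1+1.2392) ≈ 0.55.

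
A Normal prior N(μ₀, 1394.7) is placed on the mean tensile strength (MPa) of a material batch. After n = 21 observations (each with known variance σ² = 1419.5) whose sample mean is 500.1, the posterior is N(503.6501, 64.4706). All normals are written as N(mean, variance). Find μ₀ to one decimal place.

μ₀ = 576.9

The posterior mean is a precision-weighted average: μ_n = (τ₀μ₀ + τ_data·x̄)/(τ₀+τ_data), with τ₀=1/σ₀² and τ_data=n/σ².
Here τ₀ = 1/1394.7 = 0.000717 and τ_data = 21/1419.5 = 0.014794, so τ_n = 0.015511.
Rearranging for μ₀: μ₀ = (μ_n·τ_n − τ_data·x̄)/τ₀ = (503.6501·0.015511 − 0.014794·500.1) / 0.000717 = 0.413637/0.000717 ≈ 576.9.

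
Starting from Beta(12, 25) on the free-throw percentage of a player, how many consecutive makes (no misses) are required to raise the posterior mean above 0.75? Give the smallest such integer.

k = 64

After k makes and 0 misses the posterior is Beta(12+k, 25), with mean (12+k)/(12+25+k).
Set (12+k)/(37+k) > 0.75 and solve: k > (0.75·37 − 12)/(1 − 0.75) = 63.000.
The smallest integer exceeding 63.000 is 64, and checking k=64: (76)/(101) = 0.7525 > 0.75.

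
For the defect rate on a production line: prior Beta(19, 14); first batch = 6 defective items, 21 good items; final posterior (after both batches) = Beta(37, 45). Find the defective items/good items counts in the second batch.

12 defective items and 10 good items

Sequential conjugate updates are equivalent to a single update on the pooled data, so total successes = posterior α − prior α and total failures = posterior β − prior β.
Total across both batches: 37−19=18 defective items, 45−14=31 good items.
Subtract the first batch: 18−6=12 defective items and 31−21=10 good items.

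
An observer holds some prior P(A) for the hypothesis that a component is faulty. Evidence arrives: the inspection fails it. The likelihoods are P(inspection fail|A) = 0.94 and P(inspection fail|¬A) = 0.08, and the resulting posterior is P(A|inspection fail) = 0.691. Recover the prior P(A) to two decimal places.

Bayes' rule in odds form gives O(A|E) = O(A)·[P(E|A)/P(E|¬A)], hence O(A) = O(A|E)/LR.
Posterior odds = 0.691/(1−0.691) = 2.2362. LR = 0.94/0.08 = 11.7500.
Prior odds = 2.2362/11.7500 = 0.1903, so P(A) = 0.1903/(1+0.1903) ≈ 0.16.

P(A) = 0.16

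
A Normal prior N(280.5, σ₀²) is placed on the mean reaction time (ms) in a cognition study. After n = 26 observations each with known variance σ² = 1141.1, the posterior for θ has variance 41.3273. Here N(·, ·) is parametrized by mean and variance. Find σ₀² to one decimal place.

For the Normal–Normal model with known σ², precisions add: τ_n = τ₀ + n/σ².
So 1/σ₀² = 1/41.3273 − 26/1141.1 = 0.024197 − 0.022785 = 0.001412.
Hence σ₀² = 1/0.001412 ≈ 708.2.

σ₀² = 708.2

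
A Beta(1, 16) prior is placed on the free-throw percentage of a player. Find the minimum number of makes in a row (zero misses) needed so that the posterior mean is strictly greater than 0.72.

k = 41

After k makes and 0 misses the posterior is Beta(1+k, 16), with mean (1+k)/(1+16+k).
Set (1+k)/(17+k) > 0.72 and solve: k > (0.72·17 − 1)/(1 − 0.72) = 40.143.
The smallest integer exceeding 40.143 is 41.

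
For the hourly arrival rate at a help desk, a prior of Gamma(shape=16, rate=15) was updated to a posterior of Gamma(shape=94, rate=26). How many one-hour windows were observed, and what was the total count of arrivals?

Gamma–Poisson conjugacy: posterior shape = α + Σxᵢ, posterior rate = β + n.
Matching: Σxᵢ = 94 − 16 = 78 and n = 26 − 15 = 11.

n = 11 one-hour windows with total 78 arrivals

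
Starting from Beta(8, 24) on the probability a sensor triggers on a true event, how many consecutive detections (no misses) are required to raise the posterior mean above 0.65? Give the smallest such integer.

After k detections and 0 misses the posterior is Beta(8+k, 24), with mean (8+k)/(8+24+k).
Set (8+k)/(32+k) > 0.65 and solve: k > (0.65·32 − 8)/(1 − 0.65) = 36.571.
The smallest integer exceeding 36.571 is 37.

k = 37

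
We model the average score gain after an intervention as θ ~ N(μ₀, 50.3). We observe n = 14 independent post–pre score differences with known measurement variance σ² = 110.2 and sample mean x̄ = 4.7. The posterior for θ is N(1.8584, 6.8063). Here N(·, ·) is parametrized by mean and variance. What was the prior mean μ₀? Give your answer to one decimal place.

With known observation variance, the Normal–Normal posterior has precision τ_n = τ₀ + n/σ² and mean μ_n = (τ₀μ₀ + (n/σ²)x̄)/τ_n.
Here τ₀ = 1/50.3 = 0.019881 and τ_data = 14/110.2 = 0.127042, so τ_n = 0.146923.
Rearranging for μ₀: μ₀ = (μ_n·τ_n − τ_data·x̄)/τ₀ = (1.8584·0.146923 − 0.127042·4.7) / 0.019881 = -0.324056/0.019881 ≈ -16.3.

μ₀ = -16.3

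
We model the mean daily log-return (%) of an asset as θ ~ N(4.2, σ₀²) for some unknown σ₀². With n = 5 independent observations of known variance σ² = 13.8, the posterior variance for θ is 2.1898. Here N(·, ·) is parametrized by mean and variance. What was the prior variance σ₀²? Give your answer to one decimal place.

σ₀² = 10.6

Posterior precision equals prior precision plus data precision: 1/σ_n² = 1/σ₀² + n/σ².
So 1/σ₀² = 1/2.1898 − 5/13.8 = 0.456663 − 0.362319 = 0.094344.
Hence σ₀² = 1/0.094344 ≈ 10.6.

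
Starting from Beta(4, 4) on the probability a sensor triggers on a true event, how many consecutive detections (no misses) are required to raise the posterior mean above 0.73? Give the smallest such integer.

k = 7

After k detections and 0 misses the posterior is Beta(4+k, 4), with mean (4+k)/(4+4+k).
Set (4+k)/(8+k) > 0.73 and solve: k > (0.73·8 − 4)/(1 − 0.73) = 6.815.
The smallest integer exceeding 6.815 is 7, and checking k=7: (11)/(15) = 0.7333 > 0.73.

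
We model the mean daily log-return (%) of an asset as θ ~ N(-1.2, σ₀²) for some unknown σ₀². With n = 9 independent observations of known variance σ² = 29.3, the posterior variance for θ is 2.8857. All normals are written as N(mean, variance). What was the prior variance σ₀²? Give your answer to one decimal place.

For the Normal–Normal model with known σ², precisions add: τ_n = τ₀ + n/σ².
So 1/σ₀² = 1/2.8857 − 9/29.3 = 0.346536 − 0.307167 = 0.039369.
Hence σ₀² = 1/0.039369 ≈ 25.4.

σ₀² = 25.4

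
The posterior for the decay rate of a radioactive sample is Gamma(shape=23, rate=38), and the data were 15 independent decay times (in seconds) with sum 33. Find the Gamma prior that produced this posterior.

For an exponential likelihood with a Gamma(α, β) prior on the rate, n observations with total T give posterior Gamma(α+n, β+T).
So α = 23 − 15 = 8 and β = 38 − 33 = 5.

Gamma(shape=8, rate=5)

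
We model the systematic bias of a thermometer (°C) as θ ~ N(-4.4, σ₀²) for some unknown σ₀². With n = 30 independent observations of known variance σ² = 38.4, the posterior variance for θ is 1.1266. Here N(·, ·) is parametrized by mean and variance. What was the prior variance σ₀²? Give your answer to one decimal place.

σ₀² = 9.4

For the Normal–Normal model with known σ², precisions add: τ_n = τ₀ + n/σ².
So 1/σ₀² = 1/1.1266 − 30/38.4 = 0.887626 − 0.781250 = 0.106376.
Hence σ₀² = 1/0.106376 ≈ 9.4.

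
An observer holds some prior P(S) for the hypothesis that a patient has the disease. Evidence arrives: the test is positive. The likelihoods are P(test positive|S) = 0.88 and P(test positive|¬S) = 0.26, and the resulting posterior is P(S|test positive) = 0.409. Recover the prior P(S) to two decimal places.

In odds form, posterior odds = prior odds × likelihood ratio, so prior odds = posterior odds ÷ LR.
Posterior odds = 0.409/(1−0.409) = 0.6920. LR = 0.88/0.26 = 3.3846.
Prior odds = 0.6920/3.3846 = 0.2045, so P(S) = 0.2045/(1+0.2045) ≈ 0.17.

P(S) = 0.17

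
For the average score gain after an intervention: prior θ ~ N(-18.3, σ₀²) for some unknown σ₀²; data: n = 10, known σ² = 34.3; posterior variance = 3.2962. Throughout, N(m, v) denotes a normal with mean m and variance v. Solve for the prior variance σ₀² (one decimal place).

σ₀² = 84.5

Posterior precision equals prior precision plus data precision: 1/σ_n² = 1/σ₀² + n/σ².
So 1/σ₀² = 1/3.2962 − 10/34.3 = 0.303380 − 0.291545 = 0.011835.
Hence σ₀² = 1/0.011835 ≈ 84.5.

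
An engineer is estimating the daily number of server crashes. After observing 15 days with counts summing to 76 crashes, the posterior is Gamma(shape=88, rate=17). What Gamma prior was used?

A Gamma(α, β) prior (rate parametrization) on a Poisson rate with n observations summing to S gives posterior Gamma(α+S, β+n).
So α = 88 − 76 = 12 and β = 17 − 15 = 2.

Gamma(shape=12, rate=2)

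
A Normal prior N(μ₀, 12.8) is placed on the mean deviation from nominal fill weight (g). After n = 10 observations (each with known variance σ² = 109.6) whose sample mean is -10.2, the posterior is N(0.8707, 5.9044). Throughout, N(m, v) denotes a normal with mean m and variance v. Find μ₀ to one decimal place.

The posterior mean is a precision-weighted average: μ_n = (τ₀μ₀ + τ_data·x̄)/(τ₀+τ_data), with τ₀=1/σ₀² and τ_data=n/σ².
Here τ₀ = 1/12.8 = 0.078125 and τ_data = 10/109.6 = 0.091241, so τ_n = 0.169366.
Rearranging for μ₀: μ₀ = (μ_n·τ_n − τ_data·x̄)/τ₀ = (0.8707·0.169366 − 0.091241·-10.2) / 0.078125 = 1.078125/0.078125 ≈ 13.8.

μ₀ = 13.8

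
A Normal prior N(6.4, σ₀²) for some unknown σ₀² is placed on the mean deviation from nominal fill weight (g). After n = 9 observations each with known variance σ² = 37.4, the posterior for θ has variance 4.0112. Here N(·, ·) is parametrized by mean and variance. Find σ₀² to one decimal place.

For the Normal–Normal model with known σ², precisions add: τ_n = τ₀ + n/σ².
So 1/σ₀² = 1/4.0112 − 9/37.4 = 0.249302 − 0.240642 = 0.008660.
Hence σ₀² = 1/0.008660 ≈ 115.5.

σ₀² = 115.5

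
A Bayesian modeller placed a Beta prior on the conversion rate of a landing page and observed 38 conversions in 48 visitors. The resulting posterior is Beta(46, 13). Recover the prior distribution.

A Beta(α, β) prior with s successes and f failures in binomial data gives a Beta(α+s, β+f) posterior.
So α = 46 − 38 = 8 and β = 13 − 10 = 3.

Beta(8, 3)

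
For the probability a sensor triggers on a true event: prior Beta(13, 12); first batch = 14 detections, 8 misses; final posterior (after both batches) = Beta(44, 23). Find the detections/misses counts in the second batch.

17 detections and 3 misses

Sequential conjugate updates are equivalent to a single update on the pooled data, so total successes = posterior α − prior α and total failures = posterior β − prior β.
Total across both batches: 44−13=31 detections, 23−12=11 misses.
Subtract the first batch: 31−14=17 detections and 11−8=3 misses.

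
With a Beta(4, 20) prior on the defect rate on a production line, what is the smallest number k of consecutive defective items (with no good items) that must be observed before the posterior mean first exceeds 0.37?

k = 8

After k defective items and 0 good items the posterior is Beta(4+k, 20), with mean (4+k)/(4+20+k).
Set (4+k)/(24+k) > 0.37 and solve: k > (0.37·24 − 4)/(1 − 0.37) = 7.746.
The smallest integer exceeding 7.746 is 8, and checking k=8: (12)/(32) = 0.3750 > 0.37.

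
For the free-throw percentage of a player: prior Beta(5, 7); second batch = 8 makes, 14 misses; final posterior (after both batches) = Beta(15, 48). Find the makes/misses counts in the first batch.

Because Beta–binomial updating is additive in the counts, the combined data contributed (α_post−α_prior, β_post−β_prior) successes and failures.
Total across both batches: 15−5=10 makes, 48−7=41 misses.
Subtract the second batch: 10−8=2 makes and 41−14=27 misses.

2 makes and 27 misses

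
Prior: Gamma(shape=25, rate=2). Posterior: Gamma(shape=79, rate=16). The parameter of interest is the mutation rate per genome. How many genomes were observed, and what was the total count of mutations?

A Gamma(α, β) prior (rate parametrization) on a Poisson rate with n observations summing to S gives posterior Gamma(α+S, β+n).
Matching: Σxᵢ = 79 − 25 = 54 and n = 16 − 2 = 14.

n = 14 genomes with total 54 mutations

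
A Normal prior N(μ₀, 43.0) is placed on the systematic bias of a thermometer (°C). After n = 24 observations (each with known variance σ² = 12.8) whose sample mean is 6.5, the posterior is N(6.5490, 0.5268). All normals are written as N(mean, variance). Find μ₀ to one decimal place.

The posterior mean is a precision-weighted average: μ_n = (τ₀μ₀ + τ_data·x̄)/(τ₀+τ_data), with τ₀=1/σ₀² and τ_data=n/σ².
Here τ₀ = 1/43.0 = 0.023256 and τ_data = 24/12.8 = 1.875000, so τ_n = 1.898256.
Rearranging for μ₀: μ₀ = (μ_n·τ_n − τ_data·x̄)/τ₀ = (6.5490·1.898256 − 1.875000·6.5) / 0.023256 = 0.244179/0.023256 ≈ 10.5.

μ₀ = 10.5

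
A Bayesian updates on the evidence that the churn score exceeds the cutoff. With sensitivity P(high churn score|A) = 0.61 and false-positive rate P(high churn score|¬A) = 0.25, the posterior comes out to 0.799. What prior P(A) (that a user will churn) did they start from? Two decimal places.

In odds form, posterior odds = prior odds × likelihood ratio, so prior odds = posterior odds ÷ LR.
Posterior odds = 0.799/(1−0.799) = 3.9751. LR = 0.61/0.25 = 2.4400.
Prior odds = 3.9751/2.4400 = 1.6291, so P(A) = 1.6291/(1+1.6291) ≈ 0.62.

P(A) = 0.62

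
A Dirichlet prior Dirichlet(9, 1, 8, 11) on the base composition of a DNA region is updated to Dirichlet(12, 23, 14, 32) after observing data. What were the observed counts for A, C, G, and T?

For a Dirichlet(α) prior with multinomial counts c, the posterior is Dirichlet(α + c) componentwise.
Counts are posterior − prior componentwise: 12−9=3, 23−1=22, 14−8=6, 32−11=21.

counts (3, 22, 6, 21)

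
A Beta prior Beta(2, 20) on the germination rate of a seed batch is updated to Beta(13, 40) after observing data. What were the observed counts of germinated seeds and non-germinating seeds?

Under Beta–binomial conjugacy the posterior parameters are (a+s, b+f).
So s = 13 − 2 = 11 and f = 40 − 20 = 20.

11 germinated seeds and 20 non-germinating seeds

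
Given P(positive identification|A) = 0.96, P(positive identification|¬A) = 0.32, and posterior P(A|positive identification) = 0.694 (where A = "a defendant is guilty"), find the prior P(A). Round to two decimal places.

Bayes' rule in odds form gives O(A|E) = O(A)·[P(E|A)/P(E|¬A)], hence O(A) = O(A|E)/LR.
Posterior odds = 0.694/(1−0.694) = 2.2680. LR = 0.96/0.32 = 3.0000.
Prior odds = 2.2680/3.0000 = 0.7560, so P(A) = 0.7560/(1+0.7560) ≈ 0.43.

P(A) = 0.43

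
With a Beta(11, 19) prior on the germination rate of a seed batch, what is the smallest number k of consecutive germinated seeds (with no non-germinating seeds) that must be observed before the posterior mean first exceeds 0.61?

After k germinated seeds and 0 non-germinating seeds the posterior is Beta(11+k, 19), with mean (11+k)/(11+19+k).
Set (11+k)/(30+k) > 0.61 and solve: k > (0.61·30 − 11)/(1 − 0.61) = 18.718.
The smallest integer exceeding 18.718 is 19, and checking k=19: (30)/(49) = 0.6122 > 0.61.

k = 19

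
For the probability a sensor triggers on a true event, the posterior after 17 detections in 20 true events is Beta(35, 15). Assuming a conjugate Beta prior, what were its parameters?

Beta(18, 12)

A Beta(a, b) prior with s successes and f failures in binomial data gives a Beta(a+s, b+f) posterior.
Subtract the data counts: 35−17=18, 15−3=12.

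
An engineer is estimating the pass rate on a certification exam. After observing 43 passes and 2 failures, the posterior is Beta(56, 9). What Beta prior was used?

Beta(13, 7)

Beta is conjugate to the binomial likelihood: posterior = Beta(α+s, β+f).
Subtract the data counts: 56−43=13, 9−2=7.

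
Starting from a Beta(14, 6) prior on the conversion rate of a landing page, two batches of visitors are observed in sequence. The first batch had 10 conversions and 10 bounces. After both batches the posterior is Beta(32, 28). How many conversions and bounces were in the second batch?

Because Beta–binomial updating is additive in the counts, the combined data contributed (α_post−α_prior, β_post−β_prior) successes and failures.
Total across both batches: 32−14=18 conversions, 28−6=22 bounces.
Subtract the first batch: 18−10=8 conversions and 22−10=12 bounces.

8 conversions and 12 bounces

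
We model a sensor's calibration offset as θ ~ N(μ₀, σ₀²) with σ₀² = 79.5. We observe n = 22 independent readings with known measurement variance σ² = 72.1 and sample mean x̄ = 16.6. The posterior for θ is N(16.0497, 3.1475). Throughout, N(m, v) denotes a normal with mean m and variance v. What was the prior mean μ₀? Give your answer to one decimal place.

With known observation variance, the Normal–Normal posterior has precision τ_n = τ₀ + n/σ² and mean μ_n = (τ₀μ₀ + (n/σ²)x̄)/τ_n.
Here τ₀ = 1/79.5 = 0.012579 and τ_data = 22/72.1 = 0.305132, so τ_n = 0.317711.
Rearranging for μ₀: μ₀ = (μ_n·τ_n − τ_data·x̄)/τ₀ = (16.0497·0.317711 − 0.305132·16.6) / 0.012579 = 0.033975/0.012579 ≈ 2.7.

μ₀ = 2.7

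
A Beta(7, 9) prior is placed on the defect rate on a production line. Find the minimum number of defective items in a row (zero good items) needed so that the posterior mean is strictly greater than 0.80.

After k defective items and 0 good items the posterior is Beta(7+k, 9), with mean (7+k)/(7+9+k).
Set (7+k)/(16+k) > 0.80 and solve: k > (0.80·16 − 7)/(1 − 0.80) = 29.000.
The smallest integer exceeding 29.000 is 30, and checking k=30: (37)/(46) = 0.8043 > 0.80.

k = 30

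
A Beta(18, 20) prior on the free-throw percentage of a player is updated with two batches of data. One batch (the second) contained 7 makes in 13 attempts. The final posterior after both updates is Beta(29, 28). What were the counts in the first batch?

4 makes and 2 misses

Because Beta–binomial updating is additive in the counts, the combined data contributed (α_post−α_prior, β_post−β_prior) successes and failures.
Total across both batches: 29−18=11 makes, 28−20=8 misses.
Subtract the second batch: 11−7=4 makes and 8−6=2 misses.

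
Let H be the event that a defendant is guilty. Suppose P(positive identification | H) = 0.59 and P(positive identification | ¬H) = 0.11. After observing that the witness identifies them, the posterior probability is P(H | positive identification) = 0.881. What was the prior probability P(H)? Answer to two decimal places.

In odds form, posterior odds = prior odds × likelihood ratio, so prior odds = posterior odds ÷ LR.
Posterior odds = 0.881/(1−0.881) = 7.4034. LR = 0.59/0.11 = 5.3636.
Prior odds = 7.4034/5.3636 = 1.3803, so P(H) = 1.3803/(1+1.3803) ≈ 0.58.

P(H) = 0.58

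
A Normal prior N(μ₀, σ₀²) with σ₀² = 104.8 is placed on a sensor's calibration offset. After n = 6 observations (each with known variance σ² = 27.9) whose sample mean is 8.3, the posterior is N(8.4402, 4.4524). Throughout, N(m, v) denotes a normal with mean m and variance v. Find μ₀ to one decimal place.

With known observation variance, the Normal–Normal posterior has precision τ_n = τ₀ + n/σ² and mean μ_n = (τ₀μ₀ + (n/σ²)x̄)/τ_n.
Here τ₀ = 1/104.8 = 0.009542 and τ_data = 6/27.9 = 0.215054, so τ_n = 0.224596.
Rearranging for μ₀: μ₀ = (μ_n·τ_n − τ_data·x̄)/τ₀ = (8.4402·0.224596 − 0.215054·8.3) / 0.009542 = 0.110687/0.009542 ≈ 11.6.

μ₀ = 11.6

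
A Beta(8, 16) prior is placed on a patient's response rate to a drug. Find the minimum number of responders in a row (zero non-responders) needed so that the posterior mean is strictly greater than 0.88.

After k responders and 0 non-responders the posterior is Beta(8+k, 16), with mean (8+k)/(8+16+k).
Set (8+k)/(24+k) > 0.88 and solve: k > (0.88·24 − 8)/(1 − 0.88) = 109.333.
The smallest integer exceeding 109.333 is 110, and checking k=110: (118)/(134) = 0.8806 > 0.88.

k = 110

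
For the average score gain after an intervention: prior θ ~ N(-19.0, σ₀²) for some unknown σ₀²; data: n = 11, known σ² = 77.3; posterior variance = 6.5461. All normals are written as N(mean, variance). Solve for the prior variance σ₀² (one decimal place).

Posterior precision equals prior precision plus data precision: 1/σ_n² = 1/σ₀² + n/σ².
So 1/σ₀² = 1/6.5461 − 11/77.3 = 0.152763 − 0.142303 = 0.010460.
Hence σ₀² = 1/0.010460 ≈ 95.6.

σ₀² = 95.6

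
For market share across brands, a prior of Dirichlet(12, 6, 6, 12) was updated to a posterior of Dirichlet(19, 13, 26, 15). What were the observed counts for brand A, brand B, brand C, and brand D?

For a Dirichlet(α) prior with multinomial counts c, the posterior is Dirichlet(α + c) componentwise.
Counts are posterior − prior componentwise: 19−12=7, 13−6=7, 26−6=20, 15−12=3.

counts (7, 7, 20, 3)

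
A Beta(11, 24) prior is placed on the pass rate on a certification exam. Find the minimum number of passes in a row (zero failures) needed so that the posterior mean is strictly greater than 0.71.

After k passes and 0 failures the posterior is Beta(11+k, 24), with mean (11+k)/(11+24+k).
Set (11+k)/(35+k) > 0.71 and solve: k > (0.71·35 − 11)/(1 − 0.71) = 47.759.
The smallest integer exceeding 47.759 is 48.

k = 48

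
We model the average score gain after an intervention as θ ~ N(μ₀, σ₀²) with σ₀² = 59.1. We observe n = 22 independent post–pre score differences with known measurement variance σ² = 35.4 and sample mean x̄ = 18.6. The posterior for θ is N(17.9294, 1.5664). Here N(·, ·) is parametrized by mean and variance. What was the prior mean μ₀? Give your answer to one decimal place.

With known observation variance, the Normal–Normal posterior has precision τ_n = τ₀ + n/σ² and mean μ_n = (τ₀μ₀ + (n/σ²)x̄)/τ_n.
Here τ₀ = 1/59.1 = 0.016920 and τ_data = 22/35.4 = 0.621469, so τ_n = 0.638389.
Rearranging for μ₀: μ₀ = (μ_n·τ_n − τ_data·x̄)/τ₀ = (17.9294·0.638389 − 0.621469·18.6) / 0.016920 = -0.113392/0.016920 ≈ -6.7.

μ₀ = -6.7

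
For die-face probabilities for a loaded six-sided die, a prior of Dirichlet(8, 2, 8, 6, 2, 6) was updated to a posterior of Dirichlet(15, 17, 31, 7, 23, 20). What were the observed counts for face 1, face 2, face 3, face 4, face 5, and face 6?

counts (7, 15, 23, 1, 21, 14)

For a Dirichlet(α) prior with multinomial counts c, the posterior is Dirichlet(α + c) componentwise.
Counts are posterior − prior componentwise: 15−8=7, 17−2=15, 31−8=23, 7−6=1, 23−2=21, 20−6=14.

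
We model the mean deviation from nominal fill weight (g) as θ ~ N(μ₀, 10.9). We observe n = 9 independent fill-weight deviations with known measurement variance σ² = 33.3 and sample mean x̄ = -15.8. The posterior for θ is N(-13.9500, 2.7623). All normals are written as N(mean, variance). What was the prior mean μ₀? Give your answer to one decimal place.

μ₀ = -8.5

With known observation variance, the Normal–Normal posterior has precision τ_n = τ₀ + n/σ² and mean μ_n = (τ₀μ₀ + (n/σ²)x̄)/τ_n.
Here τ₀ = 1/10.9 = 0.091743 and τ_data = 9/33.3 = 0.270270, so τ_n = 0.362013.
Rearranging for μ₀: μ₀ = (μ_n·τ_n − τ_data·x̄)/τ₀ = (-13.9500·0.362013 − 0.270270·-15.8) / 0.091743 = -0.779815/0.091743 ≈ -8.5.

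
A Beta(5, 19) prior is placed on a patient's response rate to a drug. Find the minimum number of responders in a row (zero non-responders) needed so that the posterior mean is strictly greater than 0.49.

k = 14

After k responders and 0 non-responders the posterior is Beta(5+k, 19), with mean (5+k)/(5+19+k).
Set (5+k)/(24+k) > 0.49 and solve: k > (0.49·24 − 5)/(1 − 0.49) = 13.255.
The smallest integer exceeding 13.255 is 14.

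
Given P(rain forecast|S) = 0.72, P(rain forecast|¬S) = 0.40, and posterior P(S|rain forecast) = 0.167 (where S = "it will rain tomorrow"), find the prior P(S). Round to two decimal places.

In odds form, posterior odds = prior odds × likelihood ratio, so prior odds = posterior odds ÷ LR.
Posterior odds = 0.167/(1−0.167) = 0.2005. LR = 0.72/0.40 = 1.8000.
Prior odds = 0.2005/1.8000 = 0.1114, so P(S) = 0.1114/(1+0.1114) ≈ 0.10.

P(S) = 0.10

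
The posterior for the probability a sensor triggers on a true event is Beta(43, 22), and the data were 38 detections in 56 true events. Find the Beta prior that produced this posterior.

Beta(5, 4)

A Beta(a, b) prior with s successes and f failures in binomial data gives a Beta(a+s, b+f) posterior.
Subtract the data counts: 43−38=5, 22−18=4.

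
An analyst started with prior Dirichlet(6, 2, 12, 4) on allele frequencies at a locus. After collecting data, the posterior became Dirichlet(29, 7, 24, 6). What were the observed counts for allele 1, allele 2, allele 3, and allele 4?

counts (23, 5, 12, 2)

For a Dirichlet(α) prior with multinomial counts c, the posterior is Dirichlet(α + c) componentwise.
Counts are posterior − prior componentwise: 29−6=23, 7−2=5, 24−12=12, 6−4=2.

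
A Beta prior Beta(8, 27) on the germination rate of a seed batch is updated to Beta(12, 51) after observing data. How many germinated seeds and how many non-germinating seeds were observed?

Beta is conjugate to the binomial likelihood: posterior = Beta(α+s, β+f).
So s = 12 − 8 = 4 and f = 51 − 27 = 24.

4 germinated seeds and 24 non-germinating seeds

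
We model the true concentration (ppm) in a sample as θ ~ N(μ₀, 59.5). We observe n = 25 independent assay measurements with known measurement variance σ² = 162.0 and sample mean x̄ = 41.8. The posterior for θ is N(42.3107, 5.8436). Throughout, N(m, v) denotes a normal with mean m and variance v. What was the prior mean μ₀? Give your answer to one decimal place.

μ₀ = 47.0

With known observation variance, the Normal–Normal posterior has precision τ_n = τ₀ + n/σ² and mean μ_n = (τ₀μ₀ + (n/σ²)x̄)/τ_n.
Here τ₀ = 1/59.5 = 0.016807 and τ_data = 25/162.0 = 0.154321, so τ_n = 0.171128.
Rearranging for μ₀: μ₀ = (μ_n·τ_n − τ_data·x̄)/τ₀ = (42.3107·0.171128 − 0.154321·41.8) / 0.016807 = 0.789928/0.016807 ≈ 47.0.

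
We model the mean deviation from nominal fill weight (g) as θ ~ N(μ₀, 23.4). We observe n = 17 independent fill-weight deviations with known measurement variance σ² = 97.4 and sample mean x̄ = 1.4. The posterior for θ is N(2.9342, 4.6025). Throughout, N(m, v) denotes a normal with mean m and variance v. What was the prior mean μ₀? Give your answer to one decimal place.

μ₀ = 9.2

With known observation variance, the Normal–Normal posterior has precision τ_n = τ₀ + n/σ² and mean μ_n = (τ₀μ₀ + (n/σ²)x̄)/τ_n.
Here τ₀ = 1/23.4 = 0.042735 and τ_data = 17/97.4 = 0.174538, so τ_n = 0.217273.
Rearranging for μ₀: μ₀ = (μ_n·τ_n − τ_data·x̄)/τ₀ = (2.9342·0.217273 − 0.174538·1.4) / 0.042735 = 0.393169/0.042735 ≈ 9.2.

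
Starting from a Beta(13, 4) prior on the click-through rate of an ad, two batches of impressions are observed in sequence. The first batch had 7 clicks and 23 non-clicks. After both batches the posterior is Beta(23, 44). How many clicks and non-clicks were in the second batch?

Sequential conjugate updates are equivalent to a single update on the pooled data, so total successes = posterior α − prior α and total failures = posterior β − prior β.
Total across both batches: 23−13=10 clicks, 44−4=40 non-clicks.
Subtract the first batch: 10−7=3 clicks and 40−23=17 non-clicks.

3 clicks and 17 non-clicks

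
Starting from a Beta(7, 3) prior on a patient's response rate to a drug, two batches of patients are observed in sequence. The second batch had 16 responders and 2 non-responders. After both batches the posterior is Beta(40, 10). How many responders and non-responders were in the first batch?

17 responders and 5 non-responders

Sequential conjugate updates are equivalent to a single update on the pooled data, so total successes = posterior α − prior α and total failures = posterior β − prior β.
Total across both batches: 40−7=33 responders, 10−3=7 non-responders.
Subtract the second batch: 33−16=17 responders and 7−2=5 non-responders.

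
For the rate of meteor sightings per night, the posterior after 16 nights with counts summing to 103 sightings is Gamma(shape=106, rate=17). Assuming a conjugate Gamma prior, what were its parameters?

Gamma(shape=3, rate=1)

Gamma–Poisson conjugacy: posterior shape = α + Σxᵢ, posterior rate = β + n.
So α = 106 − 103 = 3 and β = 17 − 16 = 1.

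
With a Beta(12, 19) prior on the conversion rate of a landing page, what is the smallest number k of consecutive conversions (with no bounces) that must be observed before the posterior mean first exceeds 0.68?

k = 29

After k conversions and 0 bounces the posterior is Beta(12+k, 19), with mean (12+k)/(12+19+k).
Set (12+k)/(31+k) > 0.68 and solve: k > (0.68·31 − 12)/(1 − 0.68) = 28.375.
The smallest integer exceeding 28.375 is 29, and checking k=29: (41)/(60) = 0.6833 > 0.68.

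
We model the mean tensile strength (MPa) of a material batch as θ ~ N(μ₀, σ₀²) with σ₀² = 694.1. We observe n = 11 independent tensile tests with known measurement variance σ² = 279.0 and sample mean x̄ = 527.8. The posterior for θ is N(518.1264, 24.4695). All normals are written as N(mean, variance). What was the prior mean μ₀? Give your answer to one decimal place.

μ₀ = 253.4

The posterior mean is a precision-weighted average: μ_n = (τ₀μ₀ + τ_data·x̄)/(τ₀+τ_data), with τ₀=1/σ₀² and τ_data=n/σ².
Here τ₀ = 1/694.1 = 0.001441 and τ_data = 11/279.0 = 0.039427, so τ_n = 0.040868.
Rearranging for μ₀: μ₀ = (μ_n·τ_n − τ_data·x̄)/τ₀ = (518.1264·0.040868 − 0.039427·527.8) / 0.001441 = 0.365219/0.001441 ≈ 253.4.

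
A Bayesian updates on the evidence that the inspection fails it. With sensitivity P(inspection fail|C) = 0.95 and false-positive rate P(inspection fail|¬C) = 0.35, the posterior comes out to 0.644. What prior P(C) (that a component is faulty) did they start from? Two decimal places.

Bayes' rule in odds form gives O(C|E) = O(C)·[P(E|C)/P(E|¬C)], hence O(C) = O(C|E)/LR.
Posterior odds = 0.644/(1−0.644) = 1.8090. LR = 0.95/0.35 = 2.7143.
Prior odds = 1.8090/2.7143 = 0.6665, so P(C) = 0.6665/(1+0.6665) ≈ 0.40.

P(C) = 0.40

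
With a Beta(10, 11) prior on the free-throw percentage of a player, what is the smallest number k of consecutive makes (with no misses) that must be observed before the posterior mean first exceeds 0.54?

After k makes and 0 misses the posterior is Beta(10+k, 11), with mean (10+k)/(10+11+k).
Set (10+k)/(21+k) > 0.54 and solve: k > (0.54·21 − 10)/(1 − 0.54) = 2.913.
The smallest integer exceeding 2.913 is 3, and checking k=3: (13)/(24) = 0.5417 > 0.54.

k = 3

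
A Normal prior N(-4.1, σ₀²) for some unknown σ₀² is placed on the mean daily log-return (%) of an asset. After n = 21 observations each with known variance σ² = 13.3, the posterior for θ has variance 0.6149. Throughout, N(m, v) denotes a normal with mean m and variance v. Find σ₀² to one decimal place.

σ₀² = 21.1

For the Normal–Normal model with known σ², precisions add: τ_n = τ₀ + n/σ².
So 1/σ₀² = 1/0.6149 − 21/13.3 = 1.626281 − 1.578947 = 0.047334.
Hence σ₀² = 1/0.047334 ≈ 21.1.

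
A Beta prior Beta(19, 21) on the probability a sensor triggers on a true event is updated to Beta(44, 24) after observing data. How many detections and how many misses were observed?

25 detections and 3 misses

Beta is conjugate to the binomial likelihood: posterior = Beta(a+s, b+f).
Match parameters: s=44−19=25, f=24−21=3.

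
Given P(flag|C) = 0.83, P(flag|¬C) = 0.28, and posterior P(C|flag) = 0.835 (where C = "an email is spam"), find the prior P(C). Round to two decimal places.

In odds form, posterior odds = prior odds × likelihood ratio, so prior odds = posterior odds ÷ LR.
Posterior odds = 0.835/(1−0.835) = 5.0606. LR = 0.83/0.28 = 2.9643.
Prior odds = 5.0606/2.9643 = 1.7072, so P(C) = 1.7072/(1+1.7072) ≈ 0.63.

P(C) = 0.63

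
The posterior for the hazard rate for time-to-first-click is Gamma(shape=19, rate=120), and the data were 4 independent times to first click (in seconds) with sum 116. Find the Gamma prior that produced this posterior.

Gamma(shape=15, rate=4)

For an exponential likelihood with a Gamma(α, β) prior on the rate, n observations with total T give posterior Gamma(α+n, β+T).
So α = 19 − 4 = 15 and β = 120 − 116 = 4.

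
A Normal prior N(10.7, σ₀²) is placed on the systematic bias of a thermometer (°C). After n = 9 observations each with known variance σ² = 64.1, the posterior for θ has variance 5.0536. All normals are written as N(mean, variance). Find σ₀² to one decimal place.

For the Normal–Normal model with known σ², precisions add: τ_n = τ₀ + n/σ².
So 1/σ₀² = 1/5.0536 − 9/64.1 = 0.197879 − 0.140406 = 0.057473.
Hence σ₀² = 1/0.057473 ≈ 17.4.

σ₀² = 17.4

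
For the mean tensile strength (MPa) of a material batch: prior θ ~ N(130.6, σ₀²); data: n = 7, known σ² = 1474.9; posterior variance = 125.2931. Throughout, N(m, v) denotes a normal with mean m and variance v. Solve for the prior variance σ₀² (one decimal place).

σ₀² = 309.1

Posterior precision equals prior precision plus data precision: 1/σ_n² = 1/σ₀² + n/σ².
So 1/σ₀² = 1/125.2931 − 7/1474.9 = 0.007981 − 0.004746 = 0.003235.
Hence σ₀² = 1/0.003235 ≈ 309.1.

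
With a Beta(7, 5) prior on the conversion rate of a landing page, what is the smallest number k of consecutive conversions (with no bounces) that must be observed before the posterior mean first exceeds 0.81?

After k conversions and 0 bounces the posterior is Beta(7+k, 5), with mean (7+k)/(7+5+k).
Set (7+k)/(12+k) > 0.81 and solve: k > (0.81·12 − 7)/(1 − 0.81) = 14.316.
The smallest integer exceeding 14.316 is 15, and checking k=15: (22)/(27) = 0.8148 > 0.81.

k = 15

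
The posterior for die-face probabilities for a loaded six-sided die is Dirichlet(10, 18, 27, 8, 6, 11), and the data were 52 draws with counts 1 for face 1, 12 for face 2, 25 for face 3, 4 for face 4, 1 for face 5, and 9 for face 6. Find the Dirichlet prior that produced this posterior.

Dirichlet(9, 6, 2, 4, 5, 2)

For a Dirichlet(α) prior with multinomial counts c, the posterior is Dirichlet(α + c) componentwise.
Subtract each count from the matching posterior parameter: 10−1=9, 18−12=6, 27−25=2, 8−4=4, 6−1=5, 11−9=2.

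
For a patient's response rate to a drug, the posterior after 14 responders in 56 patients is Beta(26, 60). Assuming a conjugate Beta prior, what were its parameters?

Beta is conjugate to the binomial likelihood: posterior = Beta(α+s, β+f).
Subtract the data counts: 26−14=12, 60−42=18.

Beta(12, 18)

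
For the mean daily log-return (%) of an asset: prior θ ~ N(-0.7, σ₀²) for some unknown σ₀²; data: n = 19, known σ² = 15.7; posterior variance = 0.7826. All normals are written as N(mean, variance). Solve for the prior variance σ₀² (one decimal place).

σ₀² = 14.8

Posterior precision equals prior precision plus data precision: 1/σ_n² = 1/σ₀² + n/σ².
So 1/σ₀² = 1/0.7826 − 19/15.7 = 1.277792 − 1.210191 = 0.067601.
Hence σ₀² = 1/0.067601 ≈ 14.8.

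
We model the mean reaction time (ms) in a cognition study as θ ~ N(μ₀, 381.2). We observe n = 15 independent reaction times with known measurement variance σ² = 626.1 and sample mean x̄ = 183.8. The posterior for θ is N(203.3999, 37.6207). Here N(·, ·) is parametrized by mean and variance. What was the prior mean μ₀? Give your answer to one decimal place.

The posterior mean is a precision-weighted average: μ_n = (τ₀μ₀ + τ_data·x̄)/(τ₀+τ_data), with τ₀=1/σ₀² and τ_data=n/σ².
Here τ₀ = 1/381.2 = 0.002623 and τ_data = 15/626.1 = 0.023958, so τ_n = 0.026581.
Rearranging for μ₀: μ₀ = (μ_n·τ_n − τ_data·x̄)/τ₀ = (203.3999·0.026581 − 0.023958·183.8) / 0.002623 = 1.003092/0.002623 ≈ 382.4.

μ₀ = 382.4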